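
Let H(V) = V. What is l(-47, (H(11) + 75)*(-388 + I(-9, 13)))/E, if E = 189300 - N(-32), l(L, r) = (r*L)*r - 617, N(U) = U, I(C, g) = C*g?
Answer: -6819211609/14564 ≈ -4.6822e+5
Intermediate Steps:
l(L, r) = -617 + L*r**2 (l(L, r) = (L*r)*r - 617 = L*r**2 - 617 = -617 + L*r**2)
E = 189332 (E = 189300 - 1*(-32) = 189300 + 32 = 189332)
l(-47, (H(11) + 75)*(-388 + I(-9, 13)))/E = (-617 - 47*(-388 - 9*13)**2*(11 + 75)**2)/189332 = (-617 - 47*7396*(-388 - 117)**2)*(1/189332) = (-617 - 47*(86*(-505))**2)*(1/189332) = (-617 - 47*(-43430)**2)*(1/189332) = (-617 - 47*1886164900)*(1/189332) = (-617 - 88649750300)*(1/189332) = -88649750917*1/189332 = -6819211609/14564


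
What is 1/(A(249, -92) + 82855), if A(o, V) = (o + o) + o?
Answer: 1/83602 ≈ 1.1961e-5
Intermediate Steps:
A(o, V) = 3*o (A(o, V) = 2*o + o = 3*o)
1/(A(249, -92) + 82855) = 1/(3*249 + 82855) = 1/(747 + 82855) = 1/83602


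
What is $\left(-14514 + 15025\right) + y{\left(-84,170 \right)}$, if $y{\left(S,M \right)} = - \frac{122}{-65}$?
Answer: $\frac{33337}{65} \approx 512.88$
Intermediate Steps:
$y{\left(S,M \right)} = \frac{122}{65}$ ($y{\left(S,M \right)} = \left(-122\right) \left(- \frac{1}{65}\right) = \frac{122}{65}$)
$\left(-14514 + 15025\right) + y{\left(-84,170 \right)} = \left(-14514 + 15025\right) + \frac{122}{65} = 511 + \frac{122}{65} = \frac{33337}{65}$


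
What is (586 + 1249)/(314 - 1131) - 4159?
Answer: -3399738/817 ≈ -4161.2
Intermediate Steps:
(586 + 1249)/(314 - 1131) - 4159 = 1835/(-817) - 4159 = 1835*(-1/817) - 4159 = -1835/817 - 4159 = -3399738/817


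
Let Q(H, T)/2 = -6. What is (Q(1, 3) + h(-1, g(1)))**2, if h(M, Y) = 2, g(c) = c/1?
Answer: 100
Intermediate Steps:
Q(H, T) = -12 (Q(H, T) = 2*(-6) = -12)
g(c) = c (g(c) = c*1 = c)
(Q(1, 3) + h(-1, g(1)))**2 = (-12 + 2)**2 = (-10)**2 = 100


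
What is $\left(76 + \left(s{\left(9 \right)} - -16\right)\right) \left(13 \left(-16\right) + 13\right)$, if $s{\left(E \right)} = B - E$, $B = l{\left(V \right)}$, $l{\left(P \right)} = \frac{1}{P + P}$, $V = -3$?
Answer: $- \frac{32305}{2} \approx -16153.0$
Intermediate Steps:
$l{\left(P \right)} = \frac{1}{2 P}$
$B = - \frac{1}{6}$ ($B = \frac{1}{2 \left(-3\right)} = \frac{1}{2} \left(- \frac{1}{3}\right) = - \frac{1}{6} \approx -0.16667$)
$s{\left(E \right)} = - \frac{1}{6} - E$
$\left(76 + \left(s{\left(9 \right)} - -16\right)\right) \left(13 \left(-16\right) + 13\right) = \left(76 - - \frac{41}{6}\right) \left(13 \left(-16\right) + 13\right) = \left(76 + \left(\left(- \frac{1}{6} - 9\right) + 16\right)\right) \left(-208 + 13\right) = \left(76 + \left(- \frac{55}{6} + 16\right)\right) \left(-195\right) = \left(76 + \frac{41}{6}\right) \left(-195\right) = \frac{497}{6} \left(-195\right) = - \frac{32305}{2}$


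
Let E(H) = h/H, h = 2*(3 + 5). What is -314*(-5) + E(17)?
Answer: 26706/17 ≈ 1570.9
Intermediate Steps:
h = 16 (h = 2*8 = 16)
E(H) = 16/H
-314*(-5) + E(17) = -314*(-5) + 16/17 = 1570 + 16*(1/17) = 1570 + 16/17 = 26706/17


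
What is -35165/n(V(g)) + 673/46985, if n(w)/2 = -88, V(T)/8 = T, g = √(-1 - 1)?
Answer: 1652345973/8269360 ≈ 199.82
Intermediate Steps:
g = I*√2 (g = √(-2) = I*√2 ≈ 1.4142*I)
V(T) = 8*T
n(w) = -176 (n(w) = 2*(-88) = -176)
-35165/n(V(g)) + 673/46985 = -35165/(-176) + 673/46985 = -35165*(-1/176) + 673*(1/46985) = 35165/176 + 673/46985 = 1652345973/8269360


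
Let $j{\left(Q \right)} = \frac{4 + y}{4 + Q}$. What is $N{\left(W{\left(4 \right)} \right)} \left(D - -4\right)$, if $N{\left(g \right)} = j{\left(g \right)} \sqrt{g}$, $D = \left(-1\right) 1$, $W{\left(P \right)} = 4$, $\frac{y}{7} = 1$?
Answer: $\frac{33}{4} \approx 8.25$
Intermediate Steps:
$y = 7$ ($y = 7 \cdot 1 = 7$)
$j{\left(Q \right)} = \frac{11}{4 + Q}$ ($j{\left(Q \right)} = \frac{4 + 7}{4 + Q} = \frac{11}{4 + Q}$)
$D = -1$
$N{\left(g \right)} = \frac{11 \sqrt{g}}{4 + g}$ ($N{\left(g \right)} = \frac{11}{4 + g} \sqrt{g} = \frac{11 \sqrt{g}}{4 + g}$)
$N{\left(W{\left(4 \right)} \right)} \left(D - -4\right) = \frac{11 \sqrt{4}}{4 + 4} \left(-1 - -4\right) = 11 \cdot 2 \cdot \frac{1}{8} \left(-1 + 4\right) = 11 \cdot 2 \cdot \frac{1}{8} \cdot 3 = \frac{11}{4} \cdot 3 = \frac{33}{4}$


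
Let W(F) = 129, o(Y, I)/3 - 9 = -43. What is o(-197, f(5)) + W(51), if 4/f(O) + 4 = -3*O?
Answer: 27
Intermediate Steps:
f(O) = 4/(-4 - 3*O)
o(Y, I) = -102 (o(Y, I) = 27 + 3*(-43) = 27 - 129 = -102)
o(-197, f(5)) + W(51) = -102 + 129 = 27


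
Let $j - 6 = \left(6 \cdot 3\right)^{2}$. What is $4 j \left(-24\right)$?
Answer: $-31680$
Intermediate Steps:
$j = 330$ ($j = 6 + \left(6 \cdot 3\right)^{2} = 6 + 18^{2} = 6 + 324 = 330$)
$4 j \left(-24\right) = 4 \cdot 330 \left(-24\right) = 1320 \left(-24\right) = -31680$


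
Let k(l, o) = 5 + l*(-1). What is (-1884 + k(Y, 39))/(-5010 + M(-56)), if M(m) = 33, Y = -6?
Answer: 1873/4977 ≈ 0.37633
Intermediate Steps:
k(l, o) = 5 - l
(-1884 + k(Y, 39))/(-5010 + M(-56)) = (-1884 + (5 - 1*(-6)))/(-5010 + 33) = (-1884 + (5 + 6))/(-4977) = (-1884 + 11)*(-1/4977) = -1873*(-1/4977) = 1873/4977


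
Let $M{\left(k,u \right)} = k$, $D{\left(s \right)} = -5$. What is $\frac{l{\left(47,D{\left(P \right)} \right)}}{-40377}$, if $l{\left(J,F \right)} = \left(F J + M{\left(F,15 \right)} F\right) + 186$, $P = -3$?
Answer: $\frac{8}{13459} \approx 0.0005944$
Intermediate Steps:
$l{\left(J,F \right)} = 186 + F^{2} + F J$ ($l{\left(J,F \right)} = \left(F J + F F\right) + 186 = \left(F J + F^{2}\right) + 186 = \left(F^{2} + F J\right) + 186 = 186 + F^{2} + F J$)
$\frac{l{\left(47,D{\left(P \right)} \right)}}{-40377} = \frac{186 + \left(-5\right)^{2} - 235}{-40377} = \left(186 + 25 - 235\right) \left(- \frac{1}{40377}\right) = \left(-24\right) \left(- \frac{1}{40377}\right) = \frac{8}{13459}$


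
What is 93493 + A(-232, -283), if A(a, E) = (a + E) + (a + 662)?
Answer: 93408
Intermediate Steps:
A(a, E) = 662 + E + 2*a (A(a, E) = (E + a) + (662 + a) = 662 + E + 2*a)
93493 + A(-232, -283) = 93493 + (662 - 283 + 2*(-232)) = 93493 + (662 - 283 - 464) = 93493 - 85 = 93408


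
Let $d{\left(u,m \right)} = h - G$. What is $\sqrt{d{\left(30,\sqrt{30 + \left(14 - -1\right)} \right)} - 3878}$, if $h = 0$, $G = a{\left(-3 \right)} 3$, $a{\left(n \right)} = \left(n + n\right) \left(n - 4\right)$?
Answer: $2 i \sqrt{1001} \approx 63.277 i$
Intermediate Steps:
$a{\left(n \right)} = 2 n \left(-4 + n\right)$
$G = 126$ ($G = 2 \left(-3\right) \left(-4 - 3\right) 3 = 2 \left(-3\right) \left(-7\right) 3 = 42 \cdot 3 = 126$)
$d{\left(u,m \right)} = -126$ ($d{\left(u,m \right)} = 0 - 126 = -126$)
$\sqrt{d{\left(30,\sqrt{30 + \left(14 - -1\right)} \right)} - 3878} = \sqrt{-126 - 3878} = \sqrt{-4004} = 2 i \sqrt{1001}$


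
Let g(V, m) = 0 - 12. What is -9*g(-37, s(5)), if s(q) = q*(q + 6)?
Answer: 108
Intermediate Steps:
s(q) = q*(6 + q)
g(V, m) = -12
-9*g(-37, s(5)) = -9*(-12) = 108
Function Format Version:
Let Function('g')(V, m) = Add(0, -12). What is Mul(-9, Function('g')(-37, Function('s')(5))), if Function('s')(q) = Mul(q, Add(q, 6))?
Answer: 108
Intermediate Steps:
Function('s')(q) = Mul(q, Add(6, q))
Function('g')(V, m) = -12
Mul(-9, Function('g')(-37, Function('s')(5))) = Mul(-9, -12) = 108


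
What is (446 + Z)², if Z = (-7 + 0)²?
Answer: 245025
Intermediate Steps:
Z = 49 (Z = (-7)² = 49)
(446 + Z)² = (446 + 49)² = 495² = 245025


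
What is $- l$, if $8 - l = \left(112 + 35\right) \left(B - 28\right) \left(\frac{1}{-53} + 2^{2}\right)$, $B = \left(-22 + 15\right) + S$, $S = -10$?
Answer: $- \frac{1396189}{53} \approx -26343.0$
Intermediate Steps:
$B = -17$ ($B = \left(-22 + 15\right) - 10 = -7 - 10 = -17$)
$l = \frac{1396189}{53}$ ($l = 8 - \left(112 + 35\right) \left(-17 - 28\right) \left(\frac{1}{-53} + 2^{2}\right) = 8 - 147 \left(- 45 \left(- \frac{1}{53} + 4\right)\right) = 8 - 147 \left(\left(-45\right) \frac{211}{53}\right) = 8 - 147 \left(- \frac{9495}{53}\right) = 8 - - \frac{1395765}{53} = 8 + \frac{1395765}{53} = \frac{1396189}{53} \approx 26343.0$)
$- l = \left(-1\right) \frac{1396189}{53} = - \frac{1396189}{53}$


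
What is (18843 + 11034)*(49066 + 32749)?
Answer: 2444386755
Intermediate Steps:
(18843 + 11034)*(49066 + 32749) = 29877*81815 = 2444386755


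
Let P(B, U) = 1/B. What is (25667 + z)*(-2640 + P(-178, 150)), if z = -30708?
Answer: 2368871761/178 ≈ 1.3308e+7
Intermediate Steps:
(25667 + z)*(-2640 + P(-178, 150)) = (25667 - 30708)*(-2640 + 1/(-178)) = -5041*(-2640 - 1/178) = -5041*(-469921/178) = 2368871761/178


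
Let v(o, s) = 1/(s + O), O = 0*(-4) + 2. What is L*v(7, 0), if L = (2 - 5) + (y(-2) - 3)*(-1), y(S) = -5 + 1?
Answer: 2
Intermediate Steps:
y(S) = -4
O = 2 (O = 0 + 2 = 2)
v(o, s) = 1/(2 + s) (v(o, s) = 1/(s + 2) = 1/(2 + s))
L = 4 (L = (2 - 5) + (-4 - 3)*(-1) = -3 - 7*(-1) = -3 + 7 = 4)
L*v(7, 0) = 4/(2 + 0) = 4/2 = 4*(1/2) = 2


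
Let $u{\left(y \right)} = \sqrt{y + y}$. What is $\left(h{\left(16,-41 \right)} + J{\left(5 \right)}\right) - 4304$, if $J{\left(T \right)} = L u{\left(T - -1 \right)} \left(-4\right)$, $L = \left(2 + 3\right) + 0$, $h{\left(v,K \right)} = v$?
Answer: $-4288 - 40 \sqrt{3} \approx -4357.3$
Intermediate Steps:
$u{\left(y \right)} = \sqrt{2} \sqrt{y}$ ($u{\left(y \right)} = \sqrt{2 y} = \sqrt{2} \sqrt{y}$)
$L = 5$ ($L = 5 + 0 = 5$)
$J{\left(T \right)} = - 20 \sqrt{2} \sqrt{1 + T}$ ($J{\left(T \right)} = 5 \sqrt{2} \sqrt{T - -1} \left(-4\right) = 5 \sqrt{2} \sqrt{T + 1} \left(-4\right) = 5 \sqrt{2} \sqrt{1 + T} \left(-4\right) = - 20 \sqrt{2} \sqrt{1 + T}$)
$\left(h{\left(16,-41 \right)} + J{\left(5 \right)}\right) - 4304 = \left(16 - 20 \sqrt{2 + 2 \cdot 5}\right) - 4304 = \left(16 - 20 \sqrt{2 + 10}\right) - 4304 = \left(16 - 20 \sqrt{12}\right) - 4304 = \left(16 - 20 \cdot 2 \sqrt{3}\right) - 4304 = \left(16 - 40 \sqrt{3}\right) - 4304 = -4288 - 40 \sqrt{3}$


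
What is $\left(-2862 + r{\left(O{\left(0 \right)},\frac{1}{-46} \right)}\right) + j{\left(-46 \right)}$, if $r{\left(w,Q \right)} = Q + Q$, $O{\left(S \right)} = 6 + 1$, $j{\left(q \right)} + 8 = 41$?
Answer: $- \frac{65068}{23} \approx -2829.0$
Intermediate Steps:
$j{\left(q \right)} = 33$ ($j{\left(q \right)} = -8 + 41 = 33$)
$O{\left(S \right)} = 7$
$r{\left(w,Q \right)} = 2 Q$
$\left(-2862 + r{\left(O{\left(0 \right)},\frac{1}{-46} \right)}\right) + j{\left(-46 \right)} = \left(-2862 + \frac{2}{-46}\right) + 33 = \left(-2862 + 2 \left(- \frac{1}{46}\right)\right) + 33 = \left(-2862 - \frac{1}{23}\right) + 33 = - \frac{65827}{23} + 33 = - \frac{65068}{23}$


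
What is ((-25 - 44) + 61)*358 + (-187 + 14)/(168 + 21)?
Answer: -541469/189 ≈ -2864.9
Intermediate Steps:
((-25 - 44) + 61)*358 + (-187 + 14)/(168 + 21) = (-69 + 61)*358 - 173/189 = -8*358 - 173*1/189 = -2864 - 173/189 = -541469/189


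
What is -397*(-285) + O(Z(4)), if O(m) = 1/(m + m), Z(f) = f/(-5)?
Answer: 905155/8 ≈ 1.1314e+5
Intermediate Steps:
Z(f) = -f/5 (Z(f) = f*(-⅕) = -f/5)
O(m) = 1/(2*m)
-397*(-285) + O(Z(4)) = -397*(-285) + 1/(2*((-⅕*4))) = 113145 + 1/(2*(-⅘)) = 113145 + (½)*(-5/4) = 113145 - 5/8 = 905155/8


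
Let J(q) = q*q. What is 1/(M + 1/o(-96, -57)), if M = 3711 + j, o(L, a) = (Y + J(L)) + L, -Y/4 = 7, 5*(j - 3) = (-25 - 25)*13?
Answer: 9092/32585729 ≈ 0.00027902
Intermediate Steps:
j = -127 (j = 3 + ((-25 - 25)*13)/5 = 3 + (-50*13)/5 = 3 + (⅕)*(-650) = 3 - 130 = -127)
Y = -28 (Y = -4*7 = -28)
J(q) = q²
o(L, a) = -28 + L + L² (o(L, a) = (-28 + L²) + L = -28 + L + L²)
M = 3584 (M = 3711 - 127 = 3584)
1/(M + 1/o(-96, -57)) = 1/(3584 + 1/(-28 - 96 + (-96)²)) = 1/(3584 + 1/(-28 - 96 + 9216)) = 1/(3584 + 1/9092) = 1/(32585729/9092) = 9092/32585729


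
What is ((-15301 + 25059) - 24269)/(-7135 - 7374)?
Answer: 14511/14509 ≈ 1.0001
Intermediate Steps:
((-15301 + 25059) - 24269)/(-7135 - 7374) = (9758 - 24269)/(-14509) = -14511*(-1/14509) = 14511/14509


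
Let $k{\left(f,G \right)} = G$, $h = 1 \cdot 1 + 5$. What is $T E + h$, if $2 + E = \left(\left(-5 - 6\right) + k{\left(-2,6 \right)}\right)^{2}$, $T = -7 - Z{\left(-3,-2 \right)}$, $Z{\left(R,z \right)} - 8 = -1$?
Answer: $-316$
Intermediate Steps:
$Z{\left(R,z \right)} = 7$ ($Z{\left(R,z \right)} = 8 - 1 = 7$)
$h = 6$ ($h = 1 + 5 = 6$)
$T = -14$ ($T = -7 - 7 = -14$)
$E = 23$ ($E = -2 + \left(\left(-5 - 6\right) + 6\right)^{2} = -2 + \left(-11 + 6\right)^{2} = -2 + \left(-5\right)^{2} = -2 + 25 = 23$)
$T E + h = \left(-14\right) 23 + 6 = -322 + 6 = -316$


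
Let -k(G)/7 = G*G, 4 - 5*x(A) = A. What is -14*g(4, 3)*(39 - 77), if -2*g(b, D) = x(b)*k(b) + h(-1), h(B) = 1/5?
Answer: -266/5 ≈ -53.200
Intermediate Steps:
x(A) = 4/5 - A/5
k(G) = -7*G**2 (k(G) = -7*G*G = -7*G**2)
h(B) = 1/5
g(b, D) = -1/10 + 7*b**2*(4/5 - b/5)/2 (g(b, D) = -((4/5 - b/5)*(-7*b**2) + 1/5)/2 = -(-7*b**2*(4/5 - b/5) + 1/5)/2 = -(1/5 - 7*b**2*(4/5 - b/5))/2 = -1/10 + 7*b**2*(4/5 - b/5)/2)
-14*g(4, 3)*(39 - 77) = -14*(-1/10 + (7/10)*4**2*(4 - 1*4))*(39 - 77) = -14*(-1/10 + (7/10)*16*(4 - 4))*(-38) = -14*(-1/10 + (7/10)*16*0)*(-38) = -14*(-1/10 + 0)*(-38) = -14*(-1/10*(-38)) = -14*19/5 = -1*266/5 = -266/5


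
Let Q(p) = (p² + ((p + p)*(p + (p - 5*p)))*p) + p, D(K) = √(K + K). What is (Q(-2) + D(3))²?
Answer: 2506 + 100*√6 ≈ 2750.9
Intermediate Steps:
D(K) = √2*√K (D(K) = √(2*K) = √2*√K)
Q(p) = p + p² - 6*p³ (Q(p) = (p² + ((2*p)*(p - 4*p))*p) + p = (p² + ((2*p)*(-3*p))*p) + p = (p² + (-6*p²)*p) + p = (p² - 6*p³) + p = p + p² - 6*p³)
(Q(-2) + D(3))² = (-2*(1 - 2 - 6*(-2)²) + √2*√3)² = (-2*(1 - 2 - 6*4) + √6)² = (-2*(1 - 2 - 24) + √6)² = (-2*(-25) + √6)² = (50 + √6)²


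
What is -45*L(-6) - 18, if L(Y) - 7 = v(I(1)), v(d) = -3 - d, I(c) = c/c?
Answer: -153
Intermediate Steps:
I(c) = 1
L(Y) = 3 (L(Y) = 7 + (-3 - 1*1) = 7 + (-3 - 1) = 7 - 4 = 3)
-45*L(-6) - 18 = -45*3 - 18 = -135 - 18 = -153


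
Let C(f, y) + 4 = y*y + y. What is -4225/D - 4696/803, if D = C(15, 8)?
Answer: -3712003/54604 ≈ -67.980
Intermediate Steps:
C(f, y) = -4 + y + y² (C(f, y) = -4 + (y*y + y) = -4 + (y² + y) = -4 + (y + y²) = -4 + y + y²)
D = 68 (D = -4 + 8 + 8² = -4 + 8 + 64 = 68)
-4225/D - 4696/803 = -4225/68 - 4696/803 = -3712003/54604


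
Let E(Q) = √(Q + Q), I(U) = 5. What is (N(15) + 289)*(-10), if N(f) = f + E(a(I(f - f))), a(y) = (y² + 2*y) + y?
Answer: -3040 - 40*√5 ≈ -3129.4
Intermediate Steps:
a(y) = y² + 3*y
E(Q) = √2*√Q (E(Q) = √(2*Q) = √2*√Q)
N(f) = f + 4*√5 (N(f) = f + √2*√(5*(3 + 5)) = f + √2*√(5*8) = f + √2*√40 = f + √2*(2*√10) = f + 4*√5)
(N(15) + 289)*(-10) = ((15 + 4*√5) + 289)*(-10) = (304 + 4*√5)*(-10) = -3040 - 40*√5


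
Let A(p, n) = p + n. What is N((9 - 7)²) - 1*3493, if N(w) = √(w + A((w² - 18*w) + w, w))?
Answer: -3493 + 2*I*√11 ≈ -3493.0 + 6.6332*I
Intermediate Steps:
A(p, n) = n + p
N(w) = √(w² - 15*w) (N(w) = √(w + (w + ((w² - 18*w) + w))) = √(w + (w + (w² - 17*w))) = √(w + (w² - 16*w)) = √(w² - 15*w))
N((9 - 7)²) - 1*3493 = √((9 - 7)²*(-15 + (9 - 7)²)) - 1*3493 = √(2²*(-15 + 2²)) - 3493 = √(4*(-15 + 4)) - 3493 = √(4*(-11)) - 3493 = √(-44) - 3493 = 2*I*√11 - 3493 = -3493 + 2*I*√11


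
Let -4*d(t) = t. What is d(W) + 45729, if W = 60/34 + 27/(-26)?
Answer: 80848551/1768 ≈ 45729.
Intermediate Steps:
W = 321/442 (W = 60*(1/34) + 27*(-1/26) = 30/17 - 27/26 = 321/442 ≈ 0.72624)
d(t) = -t/4
d(W) + 45729 = -¼*321/442 + 45729 = -321/1768 + 45729 = 80848551/1768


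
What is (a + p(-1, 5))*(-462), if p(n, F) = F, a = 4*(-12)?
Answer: 19866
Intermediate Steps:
a = -48
(a + p(-1, 5))*(-462) = (-48 + 5)*(-462) = -43*(-462) = 19866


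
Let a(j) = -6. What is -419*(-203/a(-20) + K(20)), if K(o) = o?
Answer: -135337/6 ≈ -22556.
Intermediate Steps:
-419*(-203/a(-20) + K(20)) = -419*(-203/(-6) + 20) = -419*(-203*(-⅙) + 20) = -419*(203/6 + 20) = -419*323/6 = -135337/6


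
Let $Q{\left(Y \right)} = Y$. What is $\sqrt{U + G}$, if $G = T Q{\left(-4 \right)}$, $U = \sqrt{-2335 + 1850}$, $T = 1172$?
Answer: $\sqrt{-4688 + i \sqrt{485}} \approx 0.1608 + 68.469 i$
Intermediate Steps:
$U = i \sqrt{485}$ ($U = \sqrt{-485} = i \sqrt{485} \approx 22.023 i$)
$G = -4688$ ($G = 1172 \left(-4\right) = -4688$)
$\sqrt{U + G} = \sqrt{i \sqrt{485} - 4688} = \sqrt{-4688 + i \sqrt{485}}$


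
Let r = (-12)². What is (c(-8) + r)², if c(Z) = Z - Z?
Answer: 20736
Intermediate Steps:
c(Z) = 0
r = 144
(c(-8) + r)² = (0 + 144)² = 144² = 20736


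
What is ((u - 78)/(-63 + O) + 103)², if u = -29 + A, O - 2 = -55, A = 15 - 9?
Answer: 145178401/13456 ≈ 10789.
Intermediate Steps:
A = 6
O = -53 (O = 2 - 55 = -53)
u = -23 (u = -29 + 6 = -23)
((u - 78)/(-63 + O) + 103)² = ((-23 - 78)/(-63 - 53) + 103)² = (-101/(-116) + 103)² = (-101*(-1/116) + 103)² = (101/116 + 103)² = (12049/116)² = 145178401/13456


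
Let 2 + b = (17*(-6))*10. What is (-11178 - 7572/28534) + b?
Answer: -174061186/14267 ≈ -12200.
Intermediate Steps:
b = -1022 (b = -2 + (17*(-6))*10 = -2 - 102*10 = -2 - 1020 = -1022)
(-11178 - 7572/28534) + b = (-11178 - 7572/28534) - 1022 = (-11178 - 7572*1/28534) - 1022 = (-11178 - 3786/14267) - 1022 = -159480312/14267 - 1022 = -174061186/14267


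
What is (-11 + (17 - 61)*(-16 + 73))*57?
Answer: -143583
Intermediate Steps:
(-11 + (17 - 61)*(-16 + 73))*57 = (-11 - 44*57)*57 = (-11 - 2508)*57 = -2519*57 = -143583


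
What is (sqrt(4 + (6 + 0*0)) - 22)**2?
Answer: (22 - sqrt(10))**2 ≈ 354.86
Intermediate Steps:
(sqrt(4 + (6 + 0*0)) - 22)**2 = (sqrt(4 + (6 + 0)) - 22)**2 = (sqrt(4 + 6) - 22)**2 = (sqrt(10) - 22)**2 = (-22 + sqrt(10))**2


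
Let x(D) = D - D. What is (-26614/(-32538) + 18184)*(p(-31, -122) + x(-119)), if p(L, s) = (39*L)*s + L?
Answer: 43627935432001/16269 ≈ 2.6817e+9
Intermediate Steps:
p(L, s) = L + 39*L*s (p(L, s) = 39*L*s + L = L + 39*L*s)
x(D) = 0
(-26614/(-32538) + 18184)*(p(-31, -122) + x(-119)) = (-26614/(-32538) + 18184)*(-31*(1 + 39*(-122)) + 0) = (-26614*(-1/32538) + 18184)*(-31*(1 - 4758) + 0) = (13307/16269 + 18184)*(-31*(-4757) + 0) = 295848803*(147467 + 0)/16269 = (295848803/16269)*147467 = 43627935432001/16269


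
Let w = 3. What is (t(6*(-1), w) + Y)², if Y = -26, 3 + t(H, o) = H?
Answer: 1225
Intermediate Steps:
t(H, o) = -3 + H
(t(6*(-1), w) + Y)² = ((-3 + 6*(-1)) - 26)² = ((-3 - 6) - 26)² = (-9 - 26)² = (-35)² = 1225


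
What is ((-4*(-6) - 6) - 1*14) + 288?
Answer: 292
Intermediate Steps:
((-4*(-6) - 6) - 1*14) + 288 = ((24 - 6) - 14) + 288 = (18 - 14) + 288 = 4 + 288 = 292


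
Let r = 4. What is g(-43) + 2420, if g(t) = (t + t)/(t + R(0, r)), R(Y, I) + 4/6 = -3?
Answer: 169529/70 ≈ 2421.8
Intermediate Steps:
R(Y, I) = -11/3 (R(Y, I) = -⅔ - 3 = -11/3)
g(t) = 2*t/(-11/3 + t) (g(t) = (t + t)/(t - 11/3) = (2*t)/(-11/3 + t) = 2*t/(-11/3 + t))
g(-43) + 2420 = 6*(-43)/(-11 + 3*(-43)) + 2420 = 6*(-43)/(-11 - 129) + 2420 = 6*(-43)/(-140) + 2420 = 6*(-43)*(-1/140) + 2420 = 129/70 + 2420 = 169529/70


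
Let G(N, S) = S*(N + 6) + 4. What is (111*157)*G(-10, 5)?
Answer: -278832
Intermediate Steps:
G(N, S) = 4 + S*(6 + N) (G(N, S) = S*(6 + N) + 4 = 4 + S*(6 + N))
(111*157)*G(-10, 5) = (111*157)*(4 + 6*5 - 10*5) = 17427*(4 + 30 - 50) = 17427*(-16) = -278832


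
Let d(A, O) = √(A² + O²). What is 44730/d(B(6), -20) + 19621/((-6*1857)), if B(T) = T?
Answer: -19621/11142 + 22365*√109/109 ≈ 2140.4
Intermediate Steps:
44730/d(B(6), -20) + 19621/((-6*1857)) = 44730/(√(6² + (-20)²)) + 19621/((-6*1857)) = 44730/(√(36 + 400)) + 19621/(-11142) = 44730/(√436) + 19621*(-1/11142) = 44730/((2*√109)) - 19621/11142 = 44730*(√109/218) - 19621/11142 = 22365*√109/109 - 19621/11142 = -19621/11142 + 22365*√109/109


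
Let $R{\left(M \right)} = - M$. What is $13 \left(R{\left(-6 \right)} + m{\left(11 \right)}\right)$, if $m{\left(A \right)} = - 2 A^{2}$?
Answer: $-3068$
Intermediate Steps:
$13 \left(R{\left(-6 \right)} + m{\left(11 \right)}\right) = 13 \left(\left(-1\right) \left(-6\right) - 2 \cdot 11^{2}\right) = 13 \left(6 - 242\right) = 13 \left(-236\right) = -3068$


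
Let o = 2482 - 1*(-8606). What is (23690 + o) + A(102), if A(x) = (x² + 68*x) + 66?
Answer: 52184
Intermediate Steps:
o = 11088 (o = 2482 + 8606 = 11088)
A(x) = 66 + x² + 68*x
(23690 + o) + A(102) = (23690 + 11088) + (66 + 102² + 68*102) = 34778 + (66 + 10404 + 6936) = 34778 + 17406 = 52184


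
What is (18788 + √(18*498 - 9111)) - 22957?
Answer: -4169 + 7*I*√3 ≈ -4169.0 + 12.124*I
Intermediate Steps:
(18788 + √(18*498 - 9111)) - 22957 = (18788 + √(8964 - 9111)) - 22957 = (18788 + √(-147)) - 22957 = (18788 + 7*I*√3) - 22957 = -4169 + 7*I*√3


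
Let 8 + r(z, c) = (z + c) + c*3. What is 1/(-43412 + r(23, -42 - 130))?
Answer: -1/44085 ≈ -2.2683e-5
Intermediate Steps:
r(z, c) = -8 + z + 4*c (r(z, c) = -8 + ((z + c) + c*3) = -8 + ((c + z) + 3*c) = -8 + (z + 4*c) = -8 + z + 4*c)
1/(-43412 + r(23, -42 - 130)) = 1/(-43412 + (-8 + 23 + 4*(-42 - 130))) = 1/(-43412 + (-8 + 23 + 4*(-172))) = 1/(-43412 + (-8 + 23 - 688)) = 1/(-43412 - 673) = 1/(-44085) = -1/44085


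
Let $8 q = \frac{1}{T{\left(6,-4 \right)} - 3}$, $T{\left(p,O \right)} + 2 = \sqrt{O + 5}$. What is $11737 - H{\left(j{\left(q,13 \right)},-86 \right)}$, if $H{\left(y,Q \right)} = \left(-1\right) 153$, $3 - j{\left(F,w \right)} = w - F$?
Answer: $11890$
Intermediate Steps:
$T{\left(p,O \right)} = -2 + \sqrt{5 + O}$ ($T{\left(p,O \right)} = -2 + \sqrt{O + 5} = -2 + \sqrt{5 + O}$)
$q = - \frac{1}{32}$ ($q = \frac{1}{8 \left(\left(-2 + \sqrt{5 - 4}\right) - 3\right)} = \frac{1}{8 \left(\left(-2 + \sqrt{1}\right) - 3\right)} = \frac{1}{8 \left(\left(-2 + 1\right) - 3\right)} = \frac{1}{8 \left(-1 - 3\right)} = \frac{1}{8 \left(-4\right)} = \frac{1}{8} \left(- \frac{1}{4}\right) = - \frac{1}{32} \approx -0.03125$)
$j{\left(F,w \right)} = 3 + F - w$ ($j{\left(F,w \right)} = 3 - \left(w - F\right) = 3 + \left(F - w\right) = 3 + F - w$)
$H{\left(y,Q \right)} = -153$
$11737 - H{\left(j{\left(q,13 \right)},-86 \right)} = 11737 - -153 = 11737 + 153 = 11890$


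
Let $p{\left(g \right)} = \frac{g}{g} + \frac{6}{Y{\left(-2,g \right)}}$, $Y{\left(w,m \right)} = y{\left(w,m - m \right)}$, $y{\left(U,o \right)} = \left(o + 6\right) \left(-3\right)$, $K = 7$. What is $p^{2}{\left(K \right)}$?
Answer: $\frac{4}{9} \approx 0.44444$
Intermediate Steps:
$y{\left(U,o \right)} = -18 - 3 o$ ($y{\left(U,o \right)} = \left(6 + o\right) \left(-3\right) = -18 - 3 o$)
$Y{\left(w,m \right)} = -18$ ($Y{\left(w,m \right)} = -18 - 3 \left(m - m\right) = -18 - 0 = -18 + 0 = -18$)
$p{\left(g \right)} = \frac{2}{3}$ ($p{\left(g \right)} = \frac{g}{g} + \frac{6}{-18} = 1 + 6 \left(- \frac{1}{18}\right) = 1 - \frac{1}{3} = \frac{2}{3}$)
$p^{2}{\left(K \right)} = \left(\frac{2}{3}\right)^{2} = \frac{4}{9}$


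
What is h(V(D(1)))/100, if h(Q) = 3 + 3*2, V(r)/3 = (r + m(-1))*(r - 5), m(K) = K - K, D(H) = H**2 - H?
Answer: 9/100 ≈ 0.090000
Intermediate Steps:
m(K) = 0
V(r) = 3*r*(-5 + r) (V(r) = 3*((r + 0)*(r - 5)) = 3*(r*(-5 + r)) = 3*r*(-5 + r))
h(Q) = 9 (h(Q) = 3 + 6 = 9)
h(V(D(1)))/100 = 9/100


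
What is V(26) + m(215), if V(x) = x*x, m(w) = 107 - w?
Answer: 568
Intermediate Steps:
V(x) = x²
V(26) + m(215) = 26² + (107 - 1*215) = 676 + (107 - 215) = 676 - 108 = 568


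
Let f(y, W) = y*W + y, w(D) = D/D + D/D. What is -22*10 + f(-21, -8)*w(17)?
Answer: 74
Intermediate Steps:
w(D) = 2 (w(D) = 1 + 1 = 2)
f(y, W) = y + W*y (f(y, W) = W*y + y = y + W*y)
-22*10 + f(-21, -8)*w(17) = -22*10 - 21*(1 - 8)*2 = -220 - 21*(-7)*2 = -220 + 147*2 = -220 + 294 = 74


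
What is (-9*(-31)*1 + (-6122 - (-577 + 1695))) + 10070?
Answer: 3109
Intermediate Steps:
(-9*(-31)*1 + (-6122 - (-577 + 1695))) + 10070 = (279*1 + (-6122 - 1*1118)) + 10070 = (279 + (-6122 - 1118)) + 10070 = (279 - 7240) + 10070 = -6961 + 10070 = 3109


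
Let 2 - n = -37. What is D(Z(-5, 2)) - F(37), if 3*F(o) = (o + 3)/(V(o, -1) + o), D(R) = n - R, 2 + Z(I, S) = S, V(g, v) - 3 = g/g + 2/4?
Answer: 9631/249 ≈ 38.679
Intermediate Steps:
V(g, v) = 9/2 (V(g, v) = 3 + (g/g + 2/4) = 3 + (1 + 2*(¼)) = 3 + (1 + ½) = 3 + 3/2 = 9/2)
n = 39 (n = 2 - 1*(-37) = 2 + 37 = 39)
Z(I, S) = -2 + S
D(R) = 39 - R
F(o) = (3 + o)/(3*(9/2 + o)) (F(o) = ((o + 3)/(9/2 + o))/3 = ((3 + o)/(9/2 + o))/3 = (3 + o)/(3*(9/2 + o)))
D(Z(-5, 2)) - F(37) = (39 - (-2 + 2)) - 2*(3 + 37)/(3*(9 + 2*37)) = (39 - 1*0) - 2*40/(3*(9 + 74)) = (39 + 0) - 2*40/(3*83) = 39 - 2*40/(3*83) = 39 - 1*80/249 = 39 - 80/249 = 9631/249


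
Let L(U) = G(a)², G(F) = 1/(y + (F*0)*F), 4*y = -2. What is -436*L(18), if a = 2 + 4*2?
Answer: -1744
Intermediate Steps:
y = -½ (y = (¼)*(-2) = -½ ≈ -0.50000)
a = 10 (a = 2 + 8 = 10)
G(F) = -2 (G(F) = 1/(-½ + (F*0)*F) = 1/(-½ + 0*F) = 1/(-½ + 0) = 1/(-½) = -2)
L(U) = 4 (L(U) = (-2)² = 4)
-436*L(18) = -436*4 = -1744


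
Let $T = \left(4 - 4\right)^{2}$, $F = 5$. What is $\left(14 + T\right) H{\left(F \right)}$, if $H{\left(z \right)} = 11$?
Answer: $154$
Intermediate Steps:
$T = 0$ ($T = 0^{2} = 0$)
$\left(14 + T\right) H{\left(F \right)} = \left(14 + 0\right) 11 = 14 \cdot 11 = 154$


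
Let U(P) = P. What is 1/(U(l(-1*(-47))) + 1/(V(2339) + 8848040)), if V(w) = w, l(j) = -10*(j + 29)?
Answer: -8850379/6726288039 ≈ -0.0013158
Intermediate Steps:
l(j) = -290 - 10*j (l(j) = -10*(29 + j) = -290 - 10*j)
1/(U(l(-1*(-47))) + 1/(V(2339) + 8848040)) = 1/((-290 - (-10)*(-47)) + 1/(2339 + 8848040)) = 1/((-290 - 10*47) + 1/8850379) = 1/((-290 - 470) + 1/8850379) = 1/(-760 + 1/8850379) = 1/(-6726288039/8850379) = -8850379/6726288039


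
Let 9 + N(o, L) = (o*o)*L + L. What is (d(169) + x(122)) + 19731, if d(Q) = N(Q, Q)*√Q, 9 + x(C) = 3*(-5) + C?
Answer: 62770426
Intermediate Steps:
x(C) = -24 + C (x(C) = -9 + (3*(-5) + C) = -9 + (-15 + C) = -24 + C)
N(o, L) = -9 + L + L*o² (N(o, L) = -9 + ((o*o)*L + L) = -9 + (o²*L + L) = -9 + (L*o² + L) = -9 + (L + L*o²) = -9 + L + L*o²)
d(Q) = √Q*(-9 + Q + Q³) (d(Q) = (-9 + Q + Q*Q²)*√Q = (-9 + Q + Q³)*√Q = √Q*(-9 + Q + Q³))
(d(169) + x(122)) + 19731 = (√169*(-9 + 169 + 169³) + (-24 + 122)) + 19731 = (13*(-9 + 169 + 4826809) + 98) + 19731 = (13*4826969 + 98) + 19731 = (62750597 + 98) + 19731 = 62750695 + 19731 = 62770426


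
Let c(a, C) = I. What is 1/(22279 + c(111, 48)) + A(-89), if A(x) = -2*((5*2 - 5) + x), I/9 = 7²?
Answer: 3816961/22720 ≈ 168.00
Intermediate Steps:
I = 441 (I = 9*7² = 9*49 = 441)
c(a, C) = 441
A(x) = -10 - 2*x (A(x) = -2*((10 - 5) + x) = -2*(5 + x) = -10 - 2*x)
1/(22279 + c(111, 48)) + A(-89) = 1/(22279 + 441) + (-10 - 2*(-89)) = 1/22720 + (-10 + 178) = 1/22720 + 168 = 3816961/22720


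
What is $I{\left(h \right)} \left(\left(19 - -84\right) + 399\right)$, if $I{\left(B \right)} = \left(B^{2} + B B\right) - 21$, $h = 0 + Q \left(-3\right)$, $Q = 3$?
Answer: $70782$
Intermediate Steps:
$h = -9$ ($h = 0 + 3 \left(-3\right) = 0 - 9 = -9$)
$I{\left(B \right)} = -21 + 2 B^{2}$ ($I{\left(B \right)} = \left(B^{2} + B^{2}\right) - 21 = 2 B^{2} - 21 = -21 + 2 B^{2}$)
$I{\left(h \right)} \left(\left(19 - -84\right) + 399\right) = \left(-21 + 2 \left(-9\right)^{2}\right) \left(\left(19 - -84\right) + 399\right) = \left(-21 + 2 \cdot 81\right) \left(\left(19 + 84\right) + 399\right) = \left(-21 + 162\right) \left(103 + 399\right) = 141 \cdot 502 = 70782$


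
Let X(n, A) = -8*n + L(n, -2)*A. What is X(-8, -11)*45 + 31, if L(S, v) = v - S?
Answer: -59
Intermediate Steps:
X(n, A) = -8*n + A*(-2 - n) (X(n, A) = -8*n + (-2 - n)*A = -8*n + A*(-2 - n))
X(-8, -11)*45 + 31 = (-8*(-8) - 1*(-11)*(2 - 8))*45 + 31 = (64 - 1*(-11)*(-6))*45 + 31 = (64 - 66)*45 + 31 = -2*45 + 31 = -90 + 31 = -59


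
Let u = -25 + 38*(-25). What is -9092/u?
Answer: 9092/975 ≈ 9.3251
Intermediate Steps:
u = -975 (u = -25 - 950 = -975)
-9092/u = -9092/(-975) = -9092*(-1/975) = 9092/975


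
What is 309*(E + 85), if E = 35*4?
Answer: 69525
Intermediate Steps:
E = 140
309*(E + 85) = 309*(140 + 85) = 309*225 = 69525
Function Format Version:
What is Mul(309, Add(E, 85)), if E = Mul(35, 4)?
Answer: 69525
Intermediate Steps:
E = 140
Mul(309, Add(E, 85)) = Mul(309, Add(140, 85)) = Mul(309, 225) = 69525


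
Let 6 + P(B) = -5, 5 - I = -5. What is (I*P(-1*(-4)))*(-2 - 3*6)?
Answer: 2200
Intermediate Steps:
I = 10 (I = 5 - 1*(-5) = 5 + 5 = 10)
P(B) = -11 (P(B) = -6 - 5 = -11)
(I*P(-1*(-4)))*(-2 - 3*6) = (10*(-11))*(-2 - 3*6) = -110*(-2 - 18) = -110*(-20) = 2200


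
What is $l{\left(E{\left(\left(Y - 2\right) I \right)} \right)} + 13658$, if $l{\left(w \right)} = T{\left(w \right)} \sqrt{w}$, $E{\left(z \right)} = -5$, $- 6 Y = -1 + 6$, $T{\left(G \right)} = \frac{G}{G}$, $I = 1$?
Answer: $13658 + i \sqrt{5} \approx 13658.0 + 2.2361 i$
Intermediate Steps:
$T{\left(G \right)} = 1$
$Y = - \frac{5}{6}$ ($Y = - \frac{-1 + 6}{6} = \left(- \frac{1}{6}\right) 5 = - \frac{5}{6} \approx -0.83333$)
$l{\left(w \right)} = \sqrt{w}$ ($l{\left(w \right)} = 1 \sqrt{w} = \sqrt{w}$)
$l{\left(E{\left(\left(Y - 2\right) I \right)} \right)} + 13658 = \sqrt{-5} + 13658 = i \sqrt{5} + 13658 = 13658 + i \sqrt{5}$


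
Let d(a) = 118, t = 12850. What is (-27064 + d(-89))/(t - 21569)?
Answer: 26946/8719 ≈ 3.0905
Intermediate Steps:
(-27064 + d(-89))/(t - 21569) = (-27064 + 118)/(12850 - 21569) = -26946/(-8719) = -26946*(-1/8719) = 26946/8719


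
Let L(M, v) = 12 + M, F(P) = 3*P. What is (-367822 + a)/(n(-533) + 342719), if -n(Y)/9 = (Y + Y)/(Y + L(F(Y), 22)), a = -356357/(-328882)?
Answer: -1563754382510/1457016818543 ≈ -1.0733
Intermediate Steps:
a = 356357/328882 (a = -356357*(-1/328882) = 356357/328882 ≈ 1.0835)
n(Y) = -18*Y/(12 + 4*Y) (n(Y) = -9*(Y + Y)/(Y + (12 + 3*Y)) = -9*2*Y/(12 + 4*Y) = -18*Y/(12 + 4*Y))
(-367822 + a)/(n(-533) + 342719) = (-367822 + 356357/328882)/(-9*(-533)/(6 + 2*(-533)) + 342719) = -120969678647/(328882*(-9*(-533)/(6 - 1066) + 342719)) = -120969678647/(328882*(-9*(-533)/(-1060) + 342719)) = -120969678647/(328882*(-9*(-533)*(-1/1060) + 342719)) = -120969678647/(328882*(-4797/1060 + 342719)) = -120969678647/(328882*363277343/1060) = -120969678647/328882*1060/363277343 = -1563754382510/1457016818543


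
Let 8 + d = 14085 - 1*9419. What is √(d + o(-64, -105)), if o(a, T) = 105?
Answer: √4763 ≈ 69.015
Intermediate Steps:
d = 4658 (d = -8 + (14085 - 1*9419) = -8 + (14085 - 9419) = -8 + 4666 = 4658)
√(d + o(-64, -105)) = √(4658 + 105) = √4763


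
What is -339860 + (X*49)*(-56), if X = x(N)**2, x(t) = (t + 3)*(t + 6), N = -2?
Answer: -383764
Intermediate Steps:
x(t) = (3 + t)*(6 + t)
X = 16 (X = (18 + (-2)**2 + 9*(-2))**2 = (18 + 4 - 18)**2 = 4**2 = 16)
-339860 + (X*49)*(-56) = -339860 + (16*49)*(-56) = -339860 + 784*(-56) = -339860 - 43904 = -383764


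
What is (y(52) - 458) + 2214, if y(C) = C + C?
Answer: 1860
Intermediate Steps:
y(C) = 2*C
(y(52) - 458) + 2214 = (2*52 - 458) + 2214 = (104 - 458) + 2214 = -354 + 2214 = 1860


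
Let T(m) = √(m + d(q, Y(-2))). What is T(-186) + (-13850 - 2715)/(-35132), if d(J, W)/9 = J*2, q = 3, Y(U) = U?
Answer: 16565/35132 + 2*I*√33 ≈ 0.47151 + 11.489*I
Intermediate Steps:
d(J, W) = 18*J (d(J, W) = 9*(J*2) = 9*(2*J) = 18*J)
T(m) = √(54 + m) (T(m) = √(m + 18*3) = √(m + 54) = √(54 + m))
T(-186) + (-13850 - 2715)/(-35132) = √(54 - 186) + (-13850 - 2715)/(-35132) = √(-132) - 16565*(-1/35132) = 2*I*√33 + 16565/35132 = 16565/35132 + 2*I*√33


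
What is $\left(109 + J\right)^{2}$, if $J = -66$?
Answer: $1849$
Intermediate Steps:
$\left(109 + J\right)^{2} = \left(109 - 66\right)^{2} = 43^{2} = 1849$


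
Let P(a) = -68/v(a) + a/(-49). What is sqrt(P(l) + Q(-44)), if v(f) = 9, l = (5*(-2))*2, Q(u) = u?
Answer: 2*I*sqrt(5639)/21 ≈ 7.1517*I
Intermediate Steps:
l = -20 (l = -10*2 = -20)
P(a) = -68/9 - a/49 (P(a) = -68/9 + a/(-49) = -68*1/9 + a*(-1/49) = -68/9 - a/49)
sqrt(P(l) + Q(-44)) = sqrt((-68/9 - 1/49*(-20)) - 44) = sqrt((-68/9 + 20/49) - 44) = sqrt(-3152/441 - 44) = sqrt(-22556/441) = 2*I*sqrt(5639)/21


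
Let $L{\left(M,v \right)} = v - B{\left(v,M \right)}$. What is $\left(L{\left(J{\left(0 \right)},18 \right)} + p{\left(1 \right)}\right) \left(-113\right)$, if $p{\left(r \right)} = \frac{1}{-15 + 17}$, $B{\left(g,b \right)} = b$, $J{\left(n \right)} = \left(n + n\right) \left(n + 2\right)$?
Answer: $- \frac{4181}{2} \approx -2090.5$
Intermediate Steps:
$J{\left(n \right)} = 2 n \left(2 + n\right)$
$L{\left(M,v \right)} = v - M$
$p{\left(r \right)} = \frac{1}{2}$
$\left(L{\left(J{\left(0 \right)},18 \right)} + p{\left(1 \right)}\right) \left(-113\right) = \left(\left(18 - 2 \cdot 0 \left(2 + 0\right)\right) + \frac{1}{2}\right) \left(-113\right) = \left(\left(18 - 2 \cdot 0 \cdot 2\right) + \frac{1}{2}\right) \left(-113\right) = \left(\left(18 - 0\right) + \frac{1}{2}\right) \left(-113\right) = \left(\left(18 + 0\right) + \frac{1}{2}\right) \left(-113\right) = \left(18 + \frac{1}{2}\right) \left(-113\right) = \frac{37}{2} \left(-113\right) = - \frac{4181}{2}$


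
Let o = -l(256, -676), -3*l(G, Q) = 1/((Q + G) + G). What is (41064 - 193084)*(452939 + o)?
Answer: -8469261735935/123 ≈ -6.8856e+10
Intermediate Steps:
l(G, Q) = -1/(3*(Q + 2*G)) (l(G, Q) = -1/(3*((Q + G) + G)) = -1/(3*((G + Q) + G)) = -1/(3*(Q + 2*G)))
o = -1/492 (o = -(-1)/(3*(-676) + 6*256) = -(-1)/(-2028 + 1536) = -(-1)/(-492) = -(-1)*(-1)/492 = -1*1/492 = -1/492 ≈ -0.0020325)
(41064 - 193084)*(452939 + o) = (41064 - 193084)*(452939 - 1/492) = -152020*222845987/492 = -8469261735935/123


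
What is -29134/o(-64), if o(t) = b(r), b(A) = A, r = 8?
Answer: -14567/4 ≈ -3641.8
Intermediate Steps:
o(t) = 8
-29134/o(-64) = -29134/8 = -29134*1/8 = -14567/4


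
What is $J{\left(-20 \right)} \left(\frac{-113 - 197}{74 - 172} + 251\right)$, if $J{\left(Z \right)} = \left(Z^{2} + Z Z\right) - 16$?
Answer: $199264$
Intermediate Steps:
$J{\left(Z \right)} = -16 + 2 Z^{2}$ ($J{\left(Z \right)} = \left(Z^{2} + Z^{2}\right) - 16 = 2 Z^{2} - 16 = -16 + 2 Z^{2}$)
$J{\left(-20 \right)} \left(\frac{-113 - 197}{74 - 172} + 251\right) = \left(-16 + 2 \left(-20\right)^{2}\right) \left(\frac{-113 - 197}{74 - 172} + 251\right) = \left(-16 + 2 \cdot 400\right) \left(- \frac{310}{-98} + 251\right) = \left(-16 + 800\right) \left(\left(-310\right) \left(- \frac{1}{98}\right) + 251\right) = 784 \left(\frac{155}{49} + 251\right) = 784 \cdot \frac{12454}{49} = 199264$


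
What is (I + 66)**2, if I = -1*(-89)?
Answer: 24025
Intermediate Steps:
I = 89
(I + 66)**2 = (89 + 66)**2 = 155**2 = 24025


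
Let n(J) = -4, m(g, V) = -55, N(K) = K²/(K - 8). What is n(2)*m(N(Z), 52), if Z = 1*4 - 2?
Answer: 220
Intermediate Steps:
Z = 2 (Z = 4 - 2 = 2)
N(K) = K²/(-8 + K)
n(2)*m(N(Z), 52) = -4*(-55) = 220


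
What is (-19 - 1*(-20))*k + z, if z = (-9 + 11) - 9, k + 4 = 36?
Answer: 25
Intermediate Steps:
k = 32 (k = -4 + 36 = 32)
z = -7 (z = 2 - 9 = -7)
(-19 - 1*(-20))*k + z = (-19 - 1*(-20))*32 - 7 = (-19 + 20)*32 - 7 = 1*32 - 7 = 32 - 7 = 25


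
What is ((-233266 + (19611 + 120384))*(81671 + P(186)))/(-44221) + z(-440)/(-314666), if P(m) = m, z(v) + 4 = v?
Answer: 1201219253050313/6957422593 ≈ 1.7265e+5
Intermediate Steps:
z(v) = -4 + v
((-233266 + (19611 + 120384))*(81671 + P(186)))/(-44221) + z(-440)/(-314666) = ((-233266 + (19611 + 120384))*(81671 + 186))/(-44221) + (-4 - 440)/(-314666) = ((-233266 + 139995)*81857)*(-1/44221) - 444*(-1/314666) = -93271*81857*(-1/44221) + 222/157333 = -7634884247*(-1/44221) + 222/157333 = 7634884247/44221 + 222/157333 = 1201219253050313/6957422593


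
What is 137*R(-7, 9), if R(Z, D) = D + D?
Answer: 2466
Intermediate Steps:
R(Z, D) = 2*D
137*R(-7, 9) = 137*(2*9) = 137*18 = 2466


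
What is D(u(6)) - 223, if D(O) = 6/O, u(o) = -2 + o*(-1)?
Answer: -895/4 ≈ -223.75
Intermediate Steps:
u(o) = -2 - o
D(u(6)) - 223 = 6/(-2 - 1*6) - 223 = 6/(-2 - 6) - 223 = 6/(-8) - 223 = 6*(-1/8) - 223 = -3/4 - 223 = -895/4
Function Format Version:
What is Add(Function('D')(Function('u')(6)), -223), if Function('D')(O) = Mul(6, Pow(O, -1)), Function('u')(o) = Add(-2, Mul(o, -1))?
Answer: Rational(-895, 4) ≈ -223.75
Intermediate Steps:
Function('u')(o) = Add(-2, Mul(-1, o))
Add(Function('D')(Function('u')(6)), -223) = Add(Mul(6, Pow(Add(-2, Mul(-1, 6)), -1)), -223) = Add(Mul(6, Pow(Add(-2, -6), -1)), -223) = Add(Mul(6, Pow(-8, -1)), -223) = Add(Mul(6, Rational(-1, 8)), -223) = Add(Rational(-3, 4), -223) = Rational(-895, 4)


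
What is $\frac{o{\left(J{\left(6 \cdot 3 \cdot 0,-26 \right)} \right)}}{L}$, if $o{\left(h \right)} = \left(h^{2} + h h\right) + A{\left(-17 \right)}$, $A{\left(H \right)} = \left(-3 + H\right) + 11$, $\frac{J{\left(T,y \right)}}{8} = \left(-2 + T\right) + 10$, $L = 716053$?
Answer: $\frac{8183}{716053} \approx 0.011428$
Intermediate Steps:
$J{\left(T,y \right)} = 64 + 8 T$ ($J{\left(T,y \right)} = 8 \left(\left(-2 + T\right) + 10\right) = 8 \left(8 + T\right) = 64 + 8 T$)
$A{\left(H \right)} = 8 + H$
$o{\left(h \right)} = -9 + 2 h^{2}$ ($o{\left(h \right)} = \left(h^{2} + h h\right) + \left(8 - 17\right) = \left(h^{2} + h^{2}\right) - 9 = 2 h^{2} - 9 = -9 + 2 h^{2}$)
$\frac{o{\left(J{\left(6 \cdot 3 \cdot 0,-26 \right)} \right)}}{L} = \frac{-9 + 2 \left(64 + 8 \cdot 6 \cdot 3 \cdot 0\right)^{2}}{716053} = \left(-9 + 2 \left(64 + 8 \cdot 18 \cdot 0\right)^{2}\right) \frac{1}{716053} = \left(-9 + 2 \left(64 + 8 \cdot 0\right)^{2}\right) \frac{1}{716053} = \left(-9 + 2 \left(64 + 0\right)^{2}\right) \frac{1}{716053} = \left(-9 + 2 \cdot 64^{2}\right) \frac{1}{716053} = \left(-9 + 2 \cdot 4096\right) \frac{1}{716053} = \left(-9 + 8192\right) \frac{1}{716053} = 8183 \cdot \frac{1}{716053} = \frac{8183}{716053}$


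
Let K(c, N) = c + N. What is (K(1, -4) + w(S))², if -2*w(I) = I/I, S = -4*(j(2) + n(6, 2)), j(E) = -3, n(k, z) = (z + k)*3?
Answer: 49/4 ≈ 12.250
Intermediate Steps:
n(k, z) = 3*k + 3*z (n(k, z) = (k + z)*3 = 3*k + 3*z)
K(c, N) = N + c
S = -84 (S = -4*(-3 + (3*6 + 3*2)) = -4*(-3 + (18 + 6)) = -4*(-3 + 24) = -4*21 = -84)
w(I) = -½ (w(I) = -I/(2*I) = -½*1 = -½)
(K(1, -4) + w(S))² = ((-4 + 1) - ½)² = (-3 - ½)² = (-7/2)² = 49/4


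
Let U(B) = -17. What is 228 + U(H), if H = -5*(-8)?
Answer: 211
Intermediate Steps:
H = 40
228 + U(H) = 228 - 17 = 211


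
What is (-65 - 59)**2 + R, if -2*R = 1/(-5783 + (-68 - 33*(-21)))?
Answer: 158618817/10316 ≈ 15376.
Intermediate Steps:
R = 1/10316 (R = -1/(2*(-5783 + (-68 - 33*(-21)))) = -1/(2*(-5783 + (-68 + 693))) = -1/(2*(-5783 + 625)) = -1/2/(-5158) = -1/2*(-1/5158) = 1/10316 ≈ 9.6937e-5)
(-65 - 59)**2 + R = (-65 - 59)**2 + 1/10316 = (-124)**2 + 1/10316 = 15376 + 1/10316 = 158618817/10316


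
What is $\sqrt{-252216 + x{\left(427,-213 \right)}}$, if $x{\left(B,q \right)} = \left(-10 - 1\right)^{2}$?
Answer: $i \sqrt{252095} \approx 502.09 i$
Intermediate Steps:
$x{\left(B,q \right)} = 121$ ($x{\left(B,q \right)} = \left(-11\right)^{2} = 121$)
$\sqrt{-252216 + x{\left(427,-213 \right)}} = \sqrt{-252216 + 121} = \sqrt{-252095} = i \sqrt{252095}$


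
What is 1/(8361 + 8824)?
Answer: 1/17185 ≈ 5.8190e-5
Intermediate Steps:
1/(8361 + 8824) = 1/17185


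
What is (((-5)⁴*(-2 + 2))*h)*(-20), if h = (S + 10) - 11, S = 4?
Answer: 0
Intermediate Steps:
h = 3 (h = (4 + 10) - 11 = 14 - 11 = 3)
(((-5)⁴*(-2 + 2))*h)*(-20) = (((-5)⁴*(-2 + 2))*3)*(-20) = ((625*0)*3)*(-20) = (0*3)*(-20) = 0*(-20) = 0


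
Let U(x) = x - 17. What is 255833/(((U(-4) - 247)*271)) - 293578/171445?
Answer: -65183271669/12451707460 ≈ -5.2349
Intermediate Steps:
U(x) = -17 + x
255833/(((U(-4) - 247)*271)) - 293578/171445 = 255833/((((-17 - 4) - 247)*271)) - 293578/171445 = 255833/(((-21 - 247)*271)) - 293578*1/171445 = 255833/((-268*271)) - 293578/171445 = 255833/(-72628) - 293578/171445 = 255833*(-1/72628) - 293578/171445 = -255833/72628 - 293578/171445 = -65183271669/12451707460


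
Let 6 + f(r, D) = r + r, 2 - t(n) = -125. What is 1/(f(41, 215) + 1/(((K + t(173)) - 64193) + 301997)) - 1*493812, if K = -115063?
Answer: -4611201024960/9337969 ≈ -4.9381e+5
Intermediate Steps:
t(n) = 127 (t(n) = 2 - 1*(-125) = 2 + 125 = 127)
f(r, D) = -6 + 2*r (f(r, D) = -6 + (r + r) = -6 + 2*r)
1/(f(41, 215) + 1/(((K + t(173)) - 64193) + 301997)) - 1*493812 = 1/((-6 + 2*41) + 1/(((-115063 + 127) - 64193) + 301997)) - 1*493812 = 1/((-6 + 82) + 1/((-114936 - 64193) + 301997)) - 493812 = 1/(76 + 1/(-179129 + 301997)) - 493812 = 1/(76 + 1/122868) - 493812 = 1/(9337969/122868) - 493812 = 122868/9337969 - 493812 = -4611201024960/9337969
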